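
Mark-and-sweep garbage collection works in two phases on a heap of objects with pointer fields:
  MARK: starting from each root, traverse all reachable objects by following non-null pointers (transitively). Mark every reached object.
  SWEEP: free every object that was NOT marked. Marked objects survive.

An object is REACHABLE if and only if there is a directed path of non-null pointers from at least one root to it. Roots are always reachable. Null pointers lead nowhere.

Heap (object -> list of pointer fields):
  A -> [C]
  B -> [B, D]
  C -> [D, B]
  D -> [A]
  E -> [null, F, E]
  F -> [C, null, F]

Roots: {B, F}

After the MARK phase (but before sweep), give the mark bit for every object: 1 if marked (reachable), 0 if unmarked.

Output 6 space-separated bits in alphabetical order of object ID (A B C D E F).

Roots: B F
Mark B: refs=B D, marked=B
Mark F: refs=C null F, marked=B F
Mark D: refs=A, marked=B D F
Mark C: refs=D B, marked=B C D F
Mark A: refs=C, marked=A B C D F
Unmarked (collected): E

Answer: 1 1 1 1 0 1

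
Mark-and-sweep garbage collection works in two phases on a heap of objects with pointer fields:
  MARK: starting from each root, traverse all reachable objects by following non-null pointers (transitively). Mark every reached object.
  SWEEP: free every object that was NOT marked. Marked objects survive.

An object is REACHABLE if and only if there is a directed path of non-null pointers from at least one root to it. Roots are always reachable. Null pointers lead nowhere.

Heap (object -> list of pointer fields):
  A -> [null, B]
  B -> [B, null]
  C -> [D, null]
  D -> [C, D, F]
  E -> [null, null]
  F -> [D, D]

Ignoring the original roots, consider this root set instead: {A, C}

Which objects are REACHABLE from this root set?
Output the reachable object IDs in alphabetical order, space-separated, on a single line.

Roots: A C
Mark A: refs=null B, marked=A
Mark C: refs=D null, marked=A C
Mark B: refs=B null, marked=A B C
Mark D: refs=C D F, marked=A B C D
Mark F: refs=D D, marked=A B C D F
Unmarked (collected): E

Answer: A B C D F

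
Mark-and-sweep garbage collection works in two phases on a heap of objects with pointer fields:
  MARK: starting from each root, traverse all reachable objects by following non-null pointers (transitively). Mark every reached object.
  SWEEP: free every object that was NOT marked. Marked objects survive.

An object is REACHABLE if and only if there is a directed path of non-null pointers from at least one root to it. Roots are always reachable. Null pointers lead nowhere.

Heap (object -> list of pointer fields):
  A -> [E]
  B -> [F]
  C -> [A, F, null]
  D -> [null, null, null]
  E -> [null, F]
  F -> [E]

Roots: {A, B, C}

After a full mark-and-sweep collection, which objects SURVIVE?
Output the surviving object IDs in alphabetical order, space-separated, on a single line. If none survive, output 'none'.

Roots: A B C
Mark A: refs=E, marked=A
Mark B: refs=F, marked=A B
Mark C: refs=A F null, marked=A B C
Mark E: refs=null F, marked=A B C E
Mark F: refs=E, marked=A B C E F
Unmarked (collected): D

Answer: A B C E F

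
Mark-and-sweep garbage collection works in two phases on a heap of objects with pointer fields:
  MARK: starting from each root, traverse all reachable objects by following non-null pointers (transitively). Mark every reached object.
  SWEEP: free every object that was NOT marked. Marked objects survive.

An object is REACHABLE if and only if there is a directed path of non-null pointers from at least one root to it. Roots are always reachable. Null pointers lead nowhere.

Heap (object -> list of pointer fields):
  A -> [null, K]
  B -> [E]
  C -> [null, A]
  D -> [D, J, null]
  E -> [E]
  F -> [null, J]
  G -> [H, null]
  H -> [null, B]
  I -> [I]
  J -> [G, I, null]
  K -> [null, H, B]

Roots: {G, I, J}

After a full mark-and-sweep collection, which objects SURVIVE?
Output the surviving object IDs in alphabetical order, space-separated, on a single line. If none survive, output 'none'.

Answer: B E G H I J

Derivation:
Roots: G I J
Mark G: refs=H null, marked=G
Mark I: refs=I, marked=G I
Mark J: refs=G I null, marked=G I J
Mark H: refs=null B, marked=G H I J
Mark B: refs=E, marked=B G H I J
Mark E: refs=E, marked=B E G H I J
Unmarked (collected): A C D F K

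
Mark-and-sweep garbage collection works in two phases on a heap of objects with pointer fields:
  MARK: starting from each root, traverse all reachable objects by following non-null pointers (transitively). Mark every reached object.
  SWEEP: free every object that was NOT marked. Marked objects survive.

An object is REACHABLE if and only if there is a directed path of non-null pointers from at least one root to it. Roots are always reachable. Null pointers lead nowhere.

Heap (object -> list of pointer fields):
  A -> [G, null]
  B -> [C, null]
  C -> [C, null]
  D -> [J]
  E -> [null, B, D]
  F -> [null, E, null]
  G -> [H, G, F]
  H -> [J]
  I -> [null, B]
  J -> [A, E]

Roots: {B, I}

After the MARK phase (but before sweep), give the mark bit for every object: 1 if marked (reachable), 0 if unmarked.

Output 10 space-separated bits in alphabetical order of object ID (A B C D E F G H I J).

Roots: B I
Mark B: refs=C null, marked=B
Mark I: refs=null B, marked=B I
Mark C: refs=C null, marked=B C I
Unmarked (collected): A D E F G H J

Answer: 0 1 1 0 0 0 0 0 1 0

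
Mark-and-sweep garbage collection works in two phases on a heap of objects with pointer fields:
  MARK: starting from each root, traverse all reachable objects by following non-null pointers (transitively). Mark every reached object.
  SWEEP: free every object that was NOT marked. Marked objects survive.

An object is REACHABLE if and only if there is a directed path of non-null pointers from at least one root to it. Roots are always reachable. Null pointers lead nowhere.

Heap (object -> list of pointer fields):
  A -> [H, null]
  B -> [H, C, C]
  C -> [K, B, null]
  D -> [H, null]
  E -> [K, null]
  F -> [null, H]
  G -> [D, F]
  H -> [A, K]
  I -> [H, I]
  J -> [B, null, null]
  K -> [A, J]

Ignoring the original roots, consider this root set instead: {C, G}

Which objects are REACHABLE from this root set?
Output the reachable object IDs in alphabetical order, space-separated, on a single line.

Answer: A B C D F G H J K

Derivation:
Roots: C G
Mark C: refs=K B null, marked=C
Mark G: refs=D F, marked=C G
Mark K: refs=A J, marked=C G K
Mark B: refs=H C C, marked=B C G K
Mark D: refs=H null, marked=B C D G K
Mark F: refs=null H, marked=B C D F G K
Mark A: refs=H null, marked=A B C D F G K
Mark J: refs=B null null, marked=A B C D F G J K
Mark H: refs=A K, marked=A B C D F G H J K
Unmarked (collected): E I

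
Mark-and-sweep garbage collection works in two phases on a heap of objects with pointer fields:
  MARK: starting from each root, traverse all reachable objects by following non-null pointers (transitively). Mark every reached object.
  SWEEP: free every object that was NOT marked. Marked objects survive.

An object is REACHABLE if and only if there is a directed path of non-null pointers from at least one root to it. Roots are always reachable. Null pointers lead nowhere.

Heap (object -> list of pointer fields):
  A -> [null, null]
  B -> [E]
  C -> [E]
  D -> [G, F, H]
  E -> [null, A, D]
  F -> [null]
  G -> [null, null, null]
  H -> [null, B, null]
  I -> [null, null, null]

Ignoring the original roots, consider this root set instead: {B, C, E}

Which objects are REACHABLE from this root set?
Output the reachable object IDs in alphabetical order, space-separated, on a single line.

Answer: A B C D E F G H

Derivation:
Roots: B C E
Mark B: refs=E, marked=B
Mark C: refs=E, marked=B C
Mark E: refs=null A D, marked=B C E
Mark A: refs=null null, marked=A B C E
Mark D: refs=G F H, marked=A B C D E
Mark G: refs=null null null, marked=A B C D E G
Mark F: refs=null, marked=A B C D E F G
Mark H: refs=null B null, marked=A B C D E F G H
Unmarked (collected): I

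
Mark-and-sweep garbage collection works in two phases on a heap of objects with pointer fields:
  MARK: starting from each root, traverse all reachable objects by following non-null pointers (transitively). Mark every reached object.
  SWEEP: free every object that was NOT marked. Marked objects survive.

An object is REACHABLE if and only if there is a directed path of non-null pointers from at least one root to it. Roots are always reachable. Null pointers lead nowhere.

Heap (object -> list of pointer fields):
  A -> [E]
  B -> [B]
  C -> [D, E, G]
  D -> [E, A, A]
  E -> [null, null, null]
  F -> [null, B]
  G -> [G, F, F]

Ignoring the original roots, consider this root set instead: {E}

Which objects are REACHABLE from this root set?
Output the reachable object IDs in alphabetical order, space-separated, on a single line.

Roots: E
Mark E: refs=null null null, marked=E
Unmarked (collected): A B C D F G

Answer: E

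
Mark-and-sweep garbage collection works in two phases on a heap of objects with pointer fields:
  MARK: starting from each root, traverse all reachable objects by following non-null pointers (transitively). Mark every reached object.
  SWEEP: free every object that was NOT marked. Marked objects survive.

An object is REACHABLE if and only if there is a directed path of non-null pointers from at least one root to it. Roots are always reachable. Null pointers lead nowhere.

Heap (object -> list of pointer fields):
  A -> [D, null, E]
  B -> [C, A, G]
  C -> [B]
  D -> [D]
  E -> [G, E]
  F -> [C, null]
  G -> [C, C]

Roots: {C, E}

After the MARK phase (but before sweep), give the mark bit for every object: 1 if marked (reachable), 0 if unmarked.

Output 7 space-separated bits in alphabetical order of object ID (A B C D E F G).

Answer: 1 1 1 1 1 0 1

Derivation:
Roots: C E
Mark C: refs=B, marked=C
Mark E: refs=G E, marked=C E
Mark B: refs=C A G, marked=B C E
Mark G: refs=C C, marked=B C E G
Mark A: refs=D null E, marked=A B C E G
Mark D: refs=D, marked=A B C D E G
Unmarked (collected): F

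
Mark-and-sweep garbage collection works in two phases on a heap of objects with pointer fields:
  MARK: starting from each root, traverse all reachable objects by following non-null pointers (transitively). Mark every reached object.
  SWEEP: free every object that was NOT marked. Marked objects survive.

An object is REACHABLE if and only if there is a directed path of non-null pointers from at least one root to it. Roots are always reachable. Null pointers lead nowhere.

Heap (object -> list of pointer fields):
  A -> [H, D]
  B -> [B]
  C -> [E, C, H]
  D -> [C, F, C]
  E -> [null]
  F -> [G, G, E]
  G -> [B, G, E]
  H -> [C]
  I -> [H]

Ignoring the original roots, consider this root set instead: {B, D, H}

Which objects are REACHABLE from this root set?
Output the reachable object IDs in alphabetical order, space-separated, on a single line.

Roots: B D H
Mark B: refs=B, marked=B
Mark D: refs=C F C, marked=B D
Mark H: refs=C, marked=B D H
Mark C: refs=E C H, marked=B C D H
Mark F: refs=G G E, marked=B C D F H
Mark E: refs=null, marked=B C D E F H
Mark G: refs=B G E, marked=B C D E F G H
Unmarked (collected): A I

Answer: B C D E F G H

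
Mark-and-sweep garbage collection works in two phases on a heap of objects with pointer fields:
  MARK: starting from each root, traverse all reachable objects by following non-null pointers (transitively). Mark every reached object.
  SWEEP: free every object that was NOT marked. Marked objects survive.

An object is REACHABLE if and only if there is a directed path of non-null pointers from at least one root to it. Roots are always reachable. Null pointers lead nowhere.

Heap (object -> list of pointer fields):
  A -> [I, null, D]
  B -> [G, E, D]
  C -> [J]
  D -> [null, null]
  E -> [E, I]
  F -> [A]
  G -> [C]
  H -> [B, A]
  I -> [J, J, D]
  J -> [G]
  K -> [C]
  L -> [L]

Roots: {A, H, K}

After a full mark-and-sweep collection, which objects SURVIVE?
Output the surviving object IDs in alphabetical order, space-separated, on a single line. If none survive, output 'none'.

Answer: A B C D E G H I J K

Derivation:
Roots: A H K
Mark A: refs=I null D, marked=A
Mark H: refs=B A, marked=A H
Mark K: refs=C, marked=A H K
Mark I: refs=J J D, marked=A H I K
Mark D: refs=null null, marked=A D H I K
Mark B: refs=G E D, marked=A B D H I K
Mark C: refs=J, marked=A B C D H I K
Mark J: refs=G, marked=A B C D H I J K
Mark G: refs=C, marked=A B C D G H I J K
Mark E: refs=E I, marked=A B C D E G H I J K
Unmarked (collected): F L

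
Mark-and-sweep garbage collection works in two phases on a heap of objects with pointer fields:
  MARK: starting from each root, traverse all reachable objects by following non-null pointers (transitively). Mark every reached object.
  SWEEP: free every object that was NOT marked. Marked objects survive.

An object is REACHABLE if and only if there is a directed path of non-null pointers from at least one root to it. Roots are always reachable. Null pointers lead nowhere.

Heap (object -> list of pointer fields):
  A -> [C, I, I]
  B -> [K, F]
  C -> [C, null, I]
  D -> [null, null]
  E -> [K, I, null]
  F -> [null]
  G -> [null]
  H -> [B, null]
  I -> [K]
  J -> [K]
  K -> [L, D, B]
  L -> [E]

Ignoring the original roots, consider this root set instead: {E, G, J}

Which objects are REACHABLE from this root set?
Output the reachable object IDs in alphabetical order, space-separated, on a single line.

Answer: B D E F G I J K L

Derivation:
Roots: E G J
Mark E: refs=K I null, marked=E
Mark G: refs=null, marked=E G
Mark J: refs=K, marked=E G J
Mark K: refs=L D B, marked=E G J K
Mark I: refs=K, marked=E G I J K
Mark L: refs=E, marked=E G I J K L
Mark D: refs=null null, marked=D E G I J K L
Mark B: refs=K F, marked=B D E G I J K L
Mark F: refs=null, marked=B D E F G I J K L
Unmarked (collected): A C H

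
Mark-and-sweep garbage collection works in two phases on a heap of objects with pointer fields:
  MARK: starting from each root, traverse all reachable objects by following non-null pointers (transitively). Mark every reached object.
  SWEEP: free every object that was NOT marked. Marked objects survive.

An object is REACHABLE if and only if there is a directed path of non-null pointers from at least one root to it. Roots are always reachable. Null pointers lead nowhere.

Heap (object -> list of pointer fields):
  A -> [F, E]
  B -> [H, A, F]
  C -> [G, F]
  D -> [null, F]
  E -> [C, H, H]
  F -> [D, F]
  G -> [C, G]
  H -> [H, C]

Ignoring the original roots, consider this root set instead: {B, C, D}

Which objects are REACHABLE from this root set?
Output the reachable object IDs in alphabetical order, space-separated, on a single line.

Answer: A B C D E F G H

Derivation:
Roots: B C D
Mark B: refs=H A F, marked=B
Mark C: refs=G F, marked=B C
Mark D: refs=null F, marked=B C D
Mark H: refs=H C, marked=B C D H
Mark A: refs=F E, marked=A B C D H
Mark F: refs=D F, marked=A B C D F H
Mark G: refs=C G, marked=A B C D F G H
Mark E: refs=C H H, marked=A B C D E F G H
Unmarked (collected): (none)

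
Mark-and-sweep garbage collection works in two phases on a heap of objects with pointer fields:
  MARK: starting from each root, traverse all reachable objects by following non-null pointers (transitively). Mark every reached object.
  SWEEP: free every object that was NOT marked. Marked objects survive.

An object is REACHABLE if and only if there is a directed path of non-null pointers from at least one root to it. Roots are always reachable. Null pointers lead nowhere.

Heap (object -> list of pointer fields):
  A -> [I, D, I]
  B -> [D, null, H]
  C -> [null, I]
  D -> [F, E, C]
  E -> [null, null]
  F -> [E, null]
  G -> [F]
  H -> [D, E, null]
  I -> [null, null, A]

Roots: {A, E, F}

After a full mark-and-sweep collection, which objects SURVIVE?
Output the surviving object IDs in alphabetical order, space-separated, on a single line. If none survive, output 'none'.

Roots: A E F
Mark A: refs=I D I, marked=A
Mark E: refs=null null, marked=A E
Mark F: refs=E null, marked=A E F
Mark I: refs=null null A, marked=A E F I
Mark D: refs=F E C, marked=A D E F I
Mark C: refs=null I, marked=A C D E F I
Unmarked (collected): B G H

Answer: A C D E F I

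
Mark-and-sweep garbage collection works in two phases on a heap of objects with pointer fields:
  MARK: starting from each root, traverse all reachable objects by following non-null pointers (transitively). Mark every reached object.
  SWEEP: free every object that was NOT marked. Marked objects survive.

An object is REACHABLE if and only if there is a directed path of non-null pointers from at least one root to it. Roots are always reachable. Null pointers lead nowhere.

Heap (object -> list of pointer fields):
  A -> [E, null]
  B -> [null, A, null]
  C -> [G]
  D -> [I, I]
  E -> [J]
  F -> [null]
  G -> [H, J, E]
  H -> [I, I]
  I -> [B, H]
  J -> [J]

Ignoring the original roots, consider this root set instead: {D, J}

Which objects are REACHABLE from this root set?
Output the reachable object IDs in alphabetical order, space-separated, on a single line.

Answer: A B D E H I J

Derivation:
Roots: D J
Mark D: refs=I I, marked=D
Mark J: refs=J, marked=D J
Mark I: refs=B H, marked=D I J
Mark B: refs=null A null, marked=B D I J
Mark H: refs=I I, marked=B D H I J
Mark A: refs=E null, marked=A B D H I J
Mark E: refs=J, marked=A B D E H I J
Unmarked (collected): C F G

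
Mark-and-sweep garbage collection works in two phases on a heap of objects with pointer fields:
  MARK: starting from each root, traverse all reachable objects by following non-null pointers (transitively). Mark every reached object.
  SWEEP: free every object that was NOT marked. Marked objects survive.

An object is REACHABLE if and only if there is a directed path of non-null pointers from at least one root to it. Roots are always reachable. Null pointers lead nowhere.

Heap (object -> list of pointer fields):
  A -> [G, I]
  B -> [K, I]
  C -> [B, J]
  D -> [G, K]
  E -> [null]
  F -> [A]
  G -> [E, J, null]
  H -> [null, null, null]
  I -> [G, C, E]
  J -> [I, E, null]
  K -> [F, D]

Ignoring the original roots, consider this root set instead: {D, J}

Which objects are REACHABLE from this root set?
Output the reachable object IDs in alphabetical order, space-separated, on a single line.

Roots: D J
Mark D: refs=G K, marked=D
Mark J: refs=I E null, marked=D J
Mark G: refs=E J null, marked=D G J
Mark K: refs=F D, marked=D G J K
Mark I: refs=G C E, marked=D G I J K
Mark E: refs=null, marked=D E G I J K
Mark F: refs=A, marked=D E F G I J K
Mark C: refs=B J, marked=C D E F G I J K
Mark A: refs=G I, marked=A C D E F G I J K
Mark B: refs=K I, marked=A B C D E F G I J K
Unmarked (collected): H

Answer: A B C D E F G I J K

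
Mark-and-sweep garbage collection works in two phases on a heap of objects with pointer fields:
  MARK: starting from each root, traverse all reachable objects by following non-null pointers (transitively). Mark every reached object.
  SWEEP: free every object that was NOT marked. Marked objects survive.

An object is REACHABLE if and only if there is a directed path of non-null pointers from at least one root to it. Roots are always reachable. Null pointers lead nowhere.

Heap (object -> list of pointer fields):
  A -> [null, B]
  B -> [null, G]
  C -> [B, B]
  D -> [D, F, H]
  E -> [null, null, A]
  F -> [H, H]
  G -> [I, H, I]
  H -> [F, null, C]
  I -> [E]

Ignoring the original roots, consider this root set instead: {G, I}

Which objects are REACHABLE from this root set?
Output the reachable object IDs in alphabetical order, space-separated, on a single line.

Answer: A B C E F G H I

Derivation:
Roots: G I
Mark G: refs=I H I, marked=G
Mark I: refs=E, marked=G I
Mark H: refs=F null C, marked=G H I
Mark E: refs=null null A, marked=E G H I
Mark F: refs=H H, marked=E F G H I
Mark C: refs=B B, marked=C E F G H I
Mark A: refs=null B, marked=A C E F G H I
Mark B: refs=null G, marked=A B C E F G H I
Unmarked (collected): D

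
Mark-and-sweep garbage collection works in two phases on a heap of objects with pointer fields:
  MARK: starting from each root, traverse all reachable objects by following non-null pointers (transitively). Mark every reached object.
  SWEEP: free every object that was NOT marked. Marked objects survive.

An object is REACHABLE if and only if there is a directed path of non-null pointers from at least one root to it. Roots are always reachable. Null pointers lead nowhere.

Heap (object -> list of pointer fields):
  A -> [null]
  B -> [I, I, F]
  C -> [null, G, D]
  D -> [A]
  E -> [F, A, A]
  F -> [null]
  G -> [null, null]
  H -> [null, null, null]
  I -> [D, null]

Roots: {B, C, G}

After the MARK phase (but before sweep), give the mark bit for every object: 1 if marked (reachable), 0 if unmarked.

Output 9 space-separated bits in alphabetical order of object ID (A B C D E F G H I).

Answer: 1 1 1 1 0 1 1 0 1

Derivation:
Roots: B C G
Mark B: refs=I I F, marked=B
Mark C: refs=null G D, marked=B C
Mark G: refs=null null, marked=B C G
Mark I: refs=D null, marked=B C G I
Mark F: refs=null, marked=B C F G I
Mark D: refs=A, marked=B C D F G I
Mark A: refs=null, marked=A B C D F G I
Unmarked (collected): E H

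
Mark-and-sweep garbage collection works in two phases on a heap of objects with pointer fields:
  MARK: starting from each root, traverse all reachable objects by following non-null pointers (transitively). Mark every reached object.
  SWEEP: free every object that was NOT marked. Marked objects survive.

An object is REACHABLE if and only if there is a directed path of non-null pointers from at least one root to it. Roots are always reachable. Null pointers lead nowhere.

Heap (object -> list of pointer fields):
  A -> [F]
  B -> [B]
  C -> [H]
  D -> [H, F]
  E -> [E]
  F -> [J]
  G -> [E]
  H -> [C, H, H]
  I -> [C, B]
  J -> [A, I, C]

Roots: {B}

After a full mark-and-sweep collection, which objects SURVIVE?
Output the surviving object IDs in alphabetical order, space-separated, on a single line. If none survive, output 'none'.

Roots: B
Mark B: refs=B, marked=B
Unmarked (collected): A C D E F G H I J

Answer: B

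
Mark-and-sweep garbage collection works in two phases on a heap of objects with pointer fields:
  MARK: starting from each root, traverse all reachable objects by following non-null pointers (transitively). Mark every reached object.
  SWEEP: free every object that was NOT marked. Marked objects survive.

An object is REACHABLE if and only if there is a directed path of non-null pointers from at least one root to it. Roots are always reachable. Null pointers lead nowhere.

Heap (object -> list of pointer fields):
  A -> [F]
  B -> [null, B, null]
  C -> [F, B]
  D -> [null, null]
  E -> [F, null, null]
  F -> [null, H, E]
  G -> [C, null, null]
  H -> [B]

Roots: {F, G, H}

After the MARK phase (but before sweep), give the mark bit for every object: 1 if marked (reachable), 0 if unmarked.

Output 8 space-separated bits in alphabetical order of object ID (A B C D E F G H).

Roots: F G H
Mark F: refs=null H E, marked=F
Mark G: refs=C null null, marked=F G
Mark H: refs=B, marked=F G H
Mark E: refs=F null null, marked=E F G H
Mark C: refs=F B, marked=C E F G H
Mark B: refs=null B null, marked=B C E F G H
Unmarked (collected): A D

Answer: 0 1 1 0 1 1 1 1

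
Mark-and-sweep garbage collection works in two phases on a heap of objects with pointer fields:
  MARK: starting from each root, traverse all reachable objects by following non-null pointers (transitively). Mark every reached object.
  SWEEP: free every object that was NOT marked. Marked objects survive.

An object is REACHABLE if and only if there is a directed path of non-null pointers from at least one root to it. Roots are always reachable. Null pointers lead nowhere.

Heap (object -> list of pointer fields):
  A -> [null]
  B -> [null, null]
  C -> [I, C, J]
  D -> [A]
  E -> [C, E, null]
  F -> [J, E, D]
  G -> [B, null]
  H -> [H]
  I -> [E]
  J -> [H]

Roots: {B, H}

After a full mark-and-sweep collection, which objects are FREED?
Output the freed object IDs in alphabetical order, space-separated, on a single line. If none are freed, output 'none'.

Roots: B H
Mark B: refs=null null, marked=B
Mark H: refs=H, marked=B H
Unmarked (collected): A C D E F G I J

Answer: A C D E F G I J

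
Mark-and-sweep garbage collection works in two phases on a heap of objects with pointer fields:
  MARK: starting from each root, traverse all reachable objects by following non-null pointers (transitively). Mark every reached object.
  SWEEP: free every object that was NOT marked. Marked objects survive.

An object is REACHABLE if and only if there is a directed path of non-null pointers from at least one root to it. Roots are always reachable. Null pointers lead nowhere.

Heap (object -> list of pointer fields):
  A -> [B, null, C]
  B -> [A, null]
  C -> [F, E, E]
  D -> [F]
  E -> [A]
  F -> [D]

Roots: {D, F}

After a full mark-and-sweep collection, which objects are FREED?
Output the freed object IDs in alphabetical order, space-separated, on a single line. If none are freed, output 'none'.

Roots: D F
Mark D: refs=F, marked=D
Mark F: refs=D, marked=D F
Unmarked (collected): A B C E

Answer: A B C E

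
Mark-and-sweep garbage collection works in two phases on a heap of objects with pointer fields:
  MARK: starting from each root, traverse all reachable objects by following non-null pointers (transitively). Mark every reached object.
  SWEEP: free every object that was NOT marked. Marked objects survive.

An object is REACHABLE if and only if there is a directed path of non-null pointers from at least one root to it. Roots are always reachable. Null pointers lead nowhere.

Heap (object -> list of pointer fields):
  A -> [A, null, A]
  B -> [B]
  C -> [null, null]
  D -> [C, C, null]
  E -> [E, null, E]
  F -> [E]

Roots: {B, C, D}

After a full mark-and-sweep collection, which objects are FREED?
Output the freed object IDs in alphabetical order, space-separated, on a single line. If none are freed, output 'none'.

Roots: B C D
Mark B: refs=B, marked=B
Mark C: refs=null null, marked=B C
Mark D: refs=C C null, marked=B C D
Unmarked (collected): A E F

Answer: A E F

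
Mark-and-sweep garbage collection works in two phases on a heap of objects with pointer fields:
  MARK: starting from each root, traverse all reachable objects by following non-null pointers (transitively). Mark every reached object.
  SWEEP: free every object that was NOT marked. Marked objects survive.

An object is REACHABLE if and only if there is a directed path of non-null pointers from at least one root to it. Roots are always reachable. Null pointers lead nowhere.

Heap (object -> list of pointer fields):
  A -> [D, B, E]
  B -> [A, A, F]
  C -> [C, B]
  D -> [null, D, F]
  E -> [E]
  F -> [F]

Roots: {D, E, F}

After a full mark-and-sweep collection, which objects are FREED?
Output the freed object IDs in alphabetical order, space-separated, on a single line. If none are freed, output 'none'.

Roots: D E F
Mark D: refs=null D F, marked=D
Mark E: refs=E, marked=D E
Mark F: refs=F, marked=D E F
Unmarked (collected): A B C

Answer: A B C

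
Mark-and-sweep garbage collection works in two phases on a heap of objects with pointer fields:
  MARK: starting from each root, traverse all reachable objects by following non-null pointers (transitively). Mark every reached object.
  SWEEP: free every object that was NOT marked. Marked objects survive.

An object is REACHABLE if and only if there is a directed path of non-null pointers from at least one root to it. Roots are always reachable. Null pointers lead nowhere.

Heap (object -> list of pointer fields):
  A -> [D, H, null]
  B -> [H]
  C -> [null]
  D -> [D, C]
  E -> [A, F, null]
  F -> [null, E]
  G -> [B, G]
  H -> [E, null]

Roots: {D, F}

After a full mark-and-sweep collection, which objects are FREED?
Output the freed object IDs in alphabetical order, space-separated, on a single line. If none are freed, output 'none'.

Answer: B G

Derivation:
Roots: D F
Mark D: refs=D C, marked=D
Mark F: refs=null E, marked=D F
Mark C: refs=null, marked=C D F
Mark E: refs=A F null, marked=C D E F
Mark A: refs=D H null, marked=A C D E F
Mark H: refs=E null, marked=A C D E F H
Unmarked (collected): B G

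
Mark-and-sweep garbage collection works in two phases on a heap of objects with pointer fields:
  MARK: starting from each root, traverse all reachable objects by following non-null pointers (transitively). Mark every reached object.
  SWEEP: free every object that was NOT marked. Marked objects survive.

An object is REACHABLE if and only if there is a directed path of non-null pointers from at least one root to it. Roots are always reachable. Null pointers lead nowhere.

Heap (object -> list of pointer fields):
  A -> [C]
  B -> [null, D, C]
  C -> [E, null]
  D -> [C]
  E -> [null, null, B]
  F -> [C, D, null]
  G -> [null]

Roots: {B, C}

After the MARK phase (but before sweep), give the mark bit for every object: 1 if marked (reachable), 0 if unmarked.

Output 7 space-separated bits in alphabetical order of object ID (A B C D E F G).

Roots: B C
Mark B: refs=null D C, marked=B
Mark C: refs=E null, marked=B C
Mark D: refs=C, marked=B C D
Mark E: refs=null null B, marked=B C D E
Unmarked (collected): A F G

Answer: 0 1 1 1 1 0 0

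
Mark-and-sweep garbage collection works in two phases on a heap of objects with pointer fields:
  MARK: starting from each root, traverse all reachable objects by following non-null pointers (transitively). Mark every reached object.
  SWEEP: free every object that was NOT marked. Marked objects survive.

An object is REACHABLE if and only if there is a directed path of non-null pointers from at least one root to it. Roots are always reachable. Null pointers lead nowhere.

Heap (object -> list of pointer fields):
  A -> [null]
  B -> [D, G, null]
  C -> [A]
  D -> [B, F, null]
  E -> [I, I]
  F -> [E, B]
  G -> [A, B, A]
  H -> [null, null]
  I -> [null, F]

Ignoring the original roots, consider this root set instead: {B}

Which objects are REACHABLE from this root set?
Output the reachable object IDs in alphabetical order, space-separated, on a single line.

Roots: B
Mark B: refs=D G null, marked=B
Mark D: refs=B F null, marked=B D
Mark G: refs=A B A, marked=B D G
Mark F: refs=E B, marked=B D F G
Mark A: refs=null, marked=A B D F G
Mark E: refs=I I, marked=A B D E F G
Mark I: refs=null F, marked=A B D E F G I
Unmarked (collected): C H

Answer: A B D E F G I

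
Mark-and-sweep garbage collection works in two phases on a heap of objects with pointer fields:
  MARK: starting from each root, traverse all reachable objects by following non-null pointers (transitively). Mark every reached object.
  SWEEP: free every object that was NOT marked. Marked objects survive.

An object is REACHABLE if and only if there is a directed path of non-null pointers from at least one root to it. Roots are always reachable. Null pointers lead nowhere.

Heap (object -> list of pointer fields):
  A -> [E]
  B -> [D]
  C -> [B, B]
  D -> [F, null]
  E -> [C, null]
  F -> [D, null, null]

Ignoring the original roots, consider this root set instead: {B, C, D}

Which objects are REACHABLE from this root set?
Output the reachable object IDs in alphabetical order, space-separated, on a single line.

Answer: B C D F

Derivation:
Roots: B C D
Mark B: refs=D, marked=B
Mark C: refs=B B, marked=B C
Mark D: refs=F null, marked=B C D
Mark F: refs=D null null, marked=B C D F
Unmarked (collected): A E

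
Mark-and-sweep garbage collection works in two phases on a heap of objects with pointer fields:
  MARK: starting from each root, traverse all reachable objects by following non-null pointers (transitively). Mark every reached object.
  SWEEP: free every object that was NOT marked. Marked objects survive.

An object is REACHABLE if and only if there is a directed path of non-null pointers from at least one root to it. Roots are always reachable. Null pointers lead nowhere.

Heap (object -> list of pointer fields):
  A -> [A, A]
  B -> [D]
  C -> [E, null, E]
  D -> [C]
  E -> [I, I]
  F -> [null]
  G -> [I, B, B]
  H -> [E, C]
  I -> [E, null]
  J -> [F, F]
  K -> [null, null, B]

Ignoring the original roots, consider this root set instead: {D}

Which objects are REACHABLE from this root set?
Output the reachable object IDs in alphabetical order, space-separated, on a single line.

Answer: C D E I

Derivation:
Roots: D
Mark D: refs=C, marked=D
Mark C: refs=E null E, marked=C D
Mark E: refs=I I, marked=C D E
Mark I: refs=E null, marked=C D E I
Unmarked (collected): A B F G H J K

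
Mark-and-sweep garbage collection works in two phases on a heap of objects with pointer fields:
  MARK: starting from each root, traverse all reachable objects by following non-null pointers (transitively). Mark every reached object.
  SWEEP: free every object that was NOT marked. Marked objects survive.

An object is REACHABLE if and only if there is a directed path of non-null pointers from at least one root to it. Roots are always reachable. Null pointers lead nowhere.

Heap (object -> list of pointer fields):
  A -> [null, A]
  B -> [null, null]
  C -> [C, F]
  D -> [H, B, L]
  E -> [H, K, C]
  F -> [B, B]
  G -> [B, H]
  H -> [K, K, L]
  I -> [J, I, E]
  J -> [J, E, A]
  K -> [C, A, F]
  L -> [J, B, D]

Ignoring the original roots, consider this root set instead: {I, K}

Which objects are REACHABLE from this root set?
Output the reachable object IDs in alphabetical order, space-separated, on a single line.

Answer: A B C D E F H I J K L

Derivation:
Roots: I K
Mark I: refs=J I E, marked=I
Mark K: refs=C A F, marked=I K
Mark J: refs=J E A, marked=I J K
Mark E: refs=H K C, marked=E I J K
Mark C: refs=C F, marked=C E I J K
Mark A: refs=null A, marked=A C E I J K
Mark F: refs=B B, marked=A C E F I J K
Mark H: refs=K K L, marked=A C E F H I J K
Mark B: refs=null null, marked=A B C E F H I J K
Mark L: refs=J B D, marked=A B C E F H I J K L
Mark D: refs=H B L, marked=A B C D E F H I J K L
Unmarked (collected): G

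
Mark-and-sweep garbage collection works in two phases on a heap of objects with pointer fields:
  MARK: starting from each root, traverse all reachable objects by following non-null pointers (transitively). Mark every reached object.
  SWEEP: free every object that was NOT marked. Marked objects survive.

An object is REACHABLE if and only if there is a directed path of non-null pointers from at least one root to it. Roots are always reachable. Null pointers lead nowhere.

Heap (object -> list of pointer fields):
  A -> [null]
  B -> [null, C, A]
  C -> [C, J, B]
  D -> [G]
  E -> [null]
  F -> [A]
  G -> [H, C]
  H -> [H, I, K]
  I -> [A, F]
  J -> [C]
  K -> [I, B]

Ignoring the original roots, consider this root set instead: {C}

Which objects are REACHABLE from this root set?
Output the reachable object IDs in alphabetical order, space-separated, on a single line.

Answer: A B C J

Derivation:
Roots: C
Mark C: refs=C J B, marked=C
Mark J: refs=C, marked=C J
Mark B: refs=null C A, marked=B C J
Mark A: refs=null, marked=A B C J
Unmarked (collected): D E F G H I K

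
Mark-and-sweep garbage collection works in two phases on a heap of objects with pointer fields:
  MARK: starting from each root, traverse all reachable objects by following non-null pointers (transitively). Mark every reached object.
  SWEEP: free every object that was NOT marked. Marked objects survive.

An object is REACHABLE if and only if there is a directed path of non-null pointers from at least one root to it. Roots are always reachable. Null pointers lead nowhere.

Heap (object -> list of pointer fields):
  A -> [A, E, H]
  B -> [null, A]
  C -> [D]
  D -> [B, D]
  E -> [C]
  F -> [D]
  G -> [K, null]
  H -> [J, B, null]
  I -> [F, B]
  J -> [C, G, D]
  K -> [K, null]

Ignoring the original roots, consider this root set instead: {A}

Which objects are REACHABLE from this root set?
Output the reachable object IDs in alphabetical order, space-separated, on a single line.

Answer: A B C D E G H J K

Derivation:
Roots: A
Mark A: refs=A E H, marked=A
Mark E: refs=C, marked=A E
Mark H: refs=J B null, marked=A E H
Mark C: refs=D, marked=A C E H
Mark J: refs=C G D, marked=A C E H J
Mark B: refs=null A, marked=A B C E H J
Mark D: refs=B D, marked=A B C D E H J
Mark G: refs=K null, marked=A B C D E G H J
Mark K: refs=K null, marked=A B C D E G H J K
Unmarked (collected): F I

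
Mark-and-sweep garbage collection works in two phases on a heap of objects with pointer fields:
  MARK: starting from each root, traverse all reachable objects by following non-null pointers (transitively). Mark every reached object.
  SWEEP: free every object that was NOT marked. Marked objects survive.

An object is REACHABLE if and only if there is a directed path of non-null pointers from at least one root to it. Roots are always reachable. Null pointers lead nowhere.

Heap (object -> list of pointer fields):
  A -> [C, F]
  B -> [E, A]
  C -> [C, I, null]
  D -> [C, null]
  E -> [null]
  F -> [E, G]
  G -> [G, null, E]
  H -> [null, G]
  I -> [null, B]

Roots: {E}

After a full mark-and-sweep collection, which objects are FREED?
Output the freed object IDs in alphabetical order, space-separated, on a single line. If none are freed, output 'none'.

Answer: A B C D F G H I

Derivation:
Roots: E
Mark E: refs=null, marked=E
Unmarked (collected): A B C D F G H I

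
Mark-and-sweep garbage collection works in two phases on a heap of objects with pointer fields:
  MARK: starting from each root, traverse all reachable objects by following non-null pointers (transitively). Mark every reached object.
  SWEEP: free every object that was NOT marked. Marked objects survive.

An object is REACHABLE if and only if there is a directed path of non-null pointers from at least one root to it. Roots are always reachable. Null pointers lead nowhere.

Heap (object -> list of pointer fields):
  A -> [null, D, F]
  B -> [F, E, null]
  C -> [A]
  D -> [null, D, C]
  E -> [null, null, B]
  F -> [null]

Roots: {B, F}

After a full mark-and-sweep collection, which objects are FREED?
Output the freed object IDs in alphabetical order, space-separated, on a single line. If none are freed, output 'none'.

Roots: B F
Mark B: refs=F E null, marked=B
Mark F: refs=null, marked=B F
Mark E: refs=null null B, marked=B E F
Unmarked (collected): A C D

Answer: A C D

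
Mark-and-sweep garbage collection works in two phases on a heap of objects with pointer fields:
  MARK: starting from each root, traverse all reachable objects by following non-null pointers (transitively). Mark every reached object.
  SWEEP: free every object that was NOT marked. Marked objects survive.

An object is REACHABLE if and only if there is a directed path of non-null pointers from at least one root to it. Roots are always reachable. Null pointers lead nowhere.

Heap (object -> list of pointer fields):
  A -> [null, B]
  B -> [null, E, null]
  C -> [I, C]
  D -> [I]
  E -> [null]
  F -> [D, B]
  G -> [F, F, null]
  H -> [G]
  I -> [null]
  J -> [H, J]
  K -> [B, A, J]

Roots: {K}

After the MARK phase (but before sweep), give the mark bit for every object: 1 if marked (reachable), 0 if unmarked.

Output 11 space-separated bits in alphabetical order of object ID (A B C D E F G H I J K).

Answer: 1 1 0 1 1 1 1 1 1 1 1

Derivation:
Roots: K
Mark K: refs=B A J, marked=K
Mark B: refs=null E null, marked=B K
Mark A: refs=null B, marked=A B K
Mark J: refs=H J, marked=A B J K
Mark E: refs=null, marked=A B E J K
Mark H: refs=G, marked=A B E H J K
Mark G: refs=F F null, marked=A B E G H J K
Mark F: refs=D B, marked=A B E F G H J K
Mark D: refs=I, marked=A B D E F G H J K
Mark I: refs=null, marked=A B D E F G H I J K
Unmarked (collected): C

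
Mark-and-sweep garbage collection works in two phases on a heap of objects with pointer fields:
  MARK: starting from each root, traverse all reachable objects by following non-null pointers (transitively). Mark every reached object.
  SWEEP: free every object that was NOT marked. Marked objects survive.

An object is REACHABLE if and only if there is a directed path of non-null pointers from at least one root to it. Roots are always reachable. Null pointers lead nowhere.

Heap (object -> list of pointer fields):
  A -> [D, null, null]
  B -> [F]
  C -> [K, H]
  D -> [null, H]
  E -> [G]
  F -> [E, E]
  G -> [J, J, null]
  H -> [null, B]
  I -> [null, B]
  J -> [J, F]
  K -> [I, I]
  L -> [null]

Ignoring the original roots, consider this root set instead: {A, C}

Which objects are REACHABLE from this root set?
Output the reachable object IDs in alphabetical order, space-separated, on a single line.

Answer: A B C D E F G H I J K

Derivation:
Roots: A C
Mark A: refs=D null null, marked=A
Mark C: refs=K H, marked=A C
Mark D: refs=null H, marked=A C D
Mark K: refs=I I, marked=A C D K
Mark H: refs=null B, marked=A C D H K
Mark I: refs=null B, marked=A C D H I K
Mark B: refs=F, marked=A B C D H I K
Mark F: refs=E E, marked=A B C D F H I K
Mark E: refs=G, marked=A B C D E F H I K
Mark G: refs=J J null, marked=A B C D E F G H I K
Mark J: refs=J F, marked=A B C D E F G H I J K
Unmarked (collected): L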